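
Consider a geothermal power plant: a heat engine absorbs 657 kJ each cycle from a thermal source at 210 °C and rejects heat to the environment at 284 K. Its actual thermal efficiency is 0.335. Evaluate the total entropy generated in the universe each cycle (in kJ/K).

T_H = 210 °C → 210 + 273.15 = 483.15 K.
W = η·Q_H = 0.335 × 657 = 220.1 kJ, so Q_C = Q_H − W = 436.9 kJ.
The hot reservoir loses entropy Q_H/T_H = 657/483.15 = 1.360 kJ/K; the cold reservoir gains Q_C/T_C = 436.9/284.00 = 1.538 kJ/K.
ΔS_univ = −Q_H/T_H + Q_C/T_C = 0.179 kJ/K (> 0, since η = 0.335 < η_Carnot = 0.412).

ΔS_univ ≈ 0.179 kJ/K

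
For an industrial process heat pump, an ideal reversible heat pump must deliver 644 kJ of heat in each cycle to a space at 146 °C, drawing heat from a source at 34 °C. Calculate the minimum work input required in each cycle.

T_H = 146 °C → 146 + 273.15 = 419.15 K.
T_C = 34 °C → 34 + 273.15 = 307.15 K.
COP_HP = T_H/(T_H − T_C) = 419.15/112.00 = 3.7424.
W = Q_H/COP_HP = 644/3.7424 = 172 kJ.

W_in ≈ 172 kJ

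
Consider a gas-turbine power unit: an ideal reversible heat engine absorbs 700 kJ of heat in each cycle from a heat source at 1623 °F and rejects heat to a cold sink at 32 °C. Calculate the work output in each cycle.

T_H = 1623 °F → (1623 − 32) × 5/9 = 883.89 °C = 1157.04 K.
T_C = 32 °C → 32 + 273.15 = 305.15 K.
η_rev = 1 − T_C/T_H = 1 − 305.15/1157.04 = 0.7363.
W = η·Q_H = 0.7363 × 700 = 515.4 kJ.

W ≈ 515.4 kJ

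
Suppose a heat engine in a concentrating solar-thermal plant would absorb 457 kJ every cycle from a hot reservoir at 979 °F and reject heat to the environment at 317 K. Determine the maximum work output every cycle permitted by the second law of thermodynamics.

W_max ≈ 276 kJ

T_H = 979 °F → (979 − 32) × 5/9 = 526.11 °C = 799.26 K.
By the Carnot theorem, η_max = 1 − T_C/T_H = 1 − 317.00/799.26 = 0.6034.
W_max = η_max · Q_H = 0.6034 × 457 = 276 kJ.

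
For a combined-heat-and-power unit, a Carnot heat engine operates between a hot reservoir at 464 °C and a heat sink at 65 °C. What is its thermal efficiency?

η ≈ 0.541

T_H = 464 °C → 464 + 273.15 = 737.15 K.
T_C = 65 °C → 65 + 273.15 = 338.15 K.
Since the cycle is reversible, η = 1 − T_C/T_H = 1 − 338.15/737.15 = 0.541.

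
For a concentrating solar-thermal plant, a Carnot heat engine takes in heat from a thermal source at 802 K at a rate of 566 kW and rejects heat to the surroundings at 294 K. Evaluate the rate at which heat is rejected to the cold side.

The Carnot efficiency is η = 1 − T_C/T_H = 1 − 294.00/802.00 = 0.6334.
For a reversible cycle Q_C/Q_H = T_C/T_H, so Q_C = 566 × 294.00/802.00 = 207 kW.

Q̇_C ≈ 207 kW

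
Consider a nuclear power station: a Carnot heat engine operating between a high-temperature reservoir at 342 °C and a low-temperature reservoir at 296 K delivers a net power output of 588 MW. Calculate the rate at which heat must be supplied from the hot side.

T_H = 342 °C → 342 + 273.15 = 615.15 K.
For a reversible engine, η = 1 − T_C/T_H = 1 − 296.00/615.15 = 0.5188.
Q_H = W/η = 588/0.5188 = 1130 MW.

Q̇_H ≈ 1130 MW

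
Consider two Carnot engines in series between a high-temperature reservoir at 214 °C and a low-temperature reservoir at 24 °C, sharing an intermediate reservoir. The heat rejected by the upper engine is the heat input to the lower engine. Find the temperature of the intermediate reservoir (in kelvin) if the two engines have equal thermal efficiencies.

T_m ≈ 380 K

T_H = 214 °C → 214 + 273.15 = 487.15 K.
T_C = 24 °C → 24 + 273.15 = 297.15 K.
Equal efficiencies require 1 − T_m/T_H = 1 − T_C/T_m, i.e. T_m/T_H = T_C/T_m, so T_m = √(T_H·T_C) = √(487.15 × 297.15) = 380 K.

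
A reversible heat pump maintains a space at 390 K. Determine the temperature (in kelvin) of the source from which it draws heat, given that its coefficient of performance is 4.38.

T_C ≈ 301.0 K

COP_HP = T_H/(T_H − T_C) ⇒ T_C = T_H·(COP_HP − 1)/COP_HP = 390.00 × (4.38 − 1)/4.38 = 301.0 K.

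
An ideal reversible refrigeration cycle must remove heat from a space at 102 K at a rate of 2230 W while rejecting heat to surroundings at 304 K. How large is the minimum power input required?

The reversible coefficient of performance is COP_R = T_C/(T_H − T_C) = 102.00/202.00 = 0.5050.
W = Q_C/COP_R = 2230/0.5050 = 4420 W.

Ẇ_in ≈ 4420 W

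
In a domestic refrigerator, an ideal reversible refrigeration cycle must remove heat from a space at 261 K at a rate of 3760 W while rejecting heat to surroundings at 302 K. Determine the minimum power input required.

Ẇ_in ≈ 591 W

Carnot COP: COP_R = T_C/(T_H − T_C) = 261.00/41.00 = 6.3659.
W = Q_C/COP_R = 3760/6.3659 = 591 W.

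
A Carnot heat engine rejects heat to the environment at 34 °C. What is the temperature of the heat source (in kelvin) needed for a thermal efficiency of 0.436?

T_H ≈ 544.6 K

T_C = 34 °C → 34 + 273.15 = 307.15 K.
From η = 1 − T_C/T_H, solving for T_H gives T_H = T_C/(1 − η) = 307.15/(1 − 0.436) = 544.6 K.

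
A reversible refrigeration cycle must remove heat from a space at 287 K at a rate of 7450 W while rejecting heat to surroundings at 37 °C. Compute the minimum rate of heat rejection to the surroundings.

T_H = 37 °C → 37 + 273.15 = 310.15 K.
For a reversible cycle Q_H/Q_C = T_H/T_C, so Q_H = Q_C·T_H/T_C = 7450 × 310.15/287.00 = 8050 W.

Q̇_H ≈ 8050 W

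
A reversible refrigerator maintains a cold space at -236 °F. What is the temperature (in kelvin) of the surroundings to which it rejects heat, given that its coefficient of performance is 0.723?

T_H ≈ 296 K

T_C = -236 °F → (-236 − 32) × 5/9 = -148.89 °C = 124.26 K.
COP_R = T_C/(T_H − T_C) ⇒ T_H = T_C·(1 + 1/COP_R) = 124.26 × (1 + 1/0.723) = 296 K.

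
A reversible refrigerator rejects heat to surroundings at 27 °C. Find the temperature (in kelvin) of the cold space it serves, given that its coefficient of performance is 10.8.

T_H = 27 °C → 27 + 273.15 = 300.15 K.
COP_R = T_C/(T_H − T_C) ⇒ T_C = T_H·COP_R/(1 + COP_R) = 300.15 × 10.8/(1 + 10.8) = 274.7 K.

T_C ≈ 274.7 K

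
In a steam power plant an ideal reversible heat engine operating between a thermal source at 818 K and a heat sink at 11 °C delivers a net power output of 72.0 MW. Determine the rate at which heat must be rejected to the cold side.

T_C = 11 °C → 11 + 273.15 = 284.15 K.
For a reversible engine, η = 1 − T_C/T_H = 1 − 284.15/818.00 = 0.6526.
Since Q_C/Q_H = T_C/T_H and Q_H = W/η, Q_C = W·T_C/(T_H − T_C) = 72.0 × 284.15/533.85 = 38.3 MW.

Q̇_C ≈ 38.3 MW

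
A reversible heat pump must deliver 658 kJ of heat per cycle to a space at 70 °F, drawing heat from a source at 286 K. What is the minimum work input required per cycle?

T_H = 70 °F → (70 − 32) × 5/9 = 21.11 °C = 294.26 K.
COP_HP = T_H/(T_H − T_C) = 294.26/8.26 = 35.6200.
W = Q_H/COP_HP = 658/35.6200 = 18.5 kJ.

W_in ≈ 18.5 kJ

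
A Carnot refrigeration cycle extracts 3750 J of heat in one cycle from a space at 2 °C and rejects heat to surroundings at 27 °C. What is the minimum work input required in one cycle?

T_H = 27 °C → 27 + 273.15 = 300.15 K.
T_C = 2 °C → 2 + 273.15 = 275.15 K.
The reversible coefficient of performance is COP_R = T_C/(T_H − T_C) = 275.15/25.00 = 11.0060.
W = Q_C/COP_R = 3750/11.0060 = 341 J.

W_in ≈ 341 J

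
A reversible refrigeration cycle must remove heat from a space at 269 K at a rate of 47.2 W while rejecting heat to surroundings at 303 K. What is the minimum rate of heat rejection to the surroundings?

Q̇_H ≈ 53.17 W

For a reversible cycle Q_H/Q_C = T_H/T_C, so Q_H = Q_C·T_H/T_C = 47.2 × 303.00/269.00 = 53.17 W.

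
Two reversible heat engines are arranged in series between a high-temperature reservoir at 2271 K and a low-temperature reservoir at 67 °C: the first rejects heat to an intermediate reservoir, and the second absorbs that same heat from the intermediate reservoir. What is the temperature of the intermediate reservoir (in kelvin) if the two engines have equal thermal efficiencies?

T_m ≈ 879 K

T_C = 67 °C → 67 + 273.15 = 340.15 K.
Equal efficiencies require 1 − T_m/T_H = 1 − T_C/T_m, i.e. T_m/T_H = T_C/T_m, so T_m = √(T_H·T_C) = √(2271.00 × 340.15) = 879 K.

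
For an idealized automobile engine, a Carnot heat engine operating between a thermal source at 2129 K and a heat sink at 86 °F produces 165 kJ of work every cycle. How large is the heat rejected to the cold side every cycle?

Q_C ≈ 27.40 kJ

T_C = 86 °F → (86 − 32) × 5/9 = 30.00 °C = 303.15 K.
Carnot efficiency: η = 1 − T_C/T_H = 1 − 303.15/2129.00 = 0.8576.
Since Q_C/Q_H = T_C/T_H and Q_H = W/η, Q_C = W·T_C/(T_H − T_C) = 165 × 303.15/1825.85 = 27.40 kJ.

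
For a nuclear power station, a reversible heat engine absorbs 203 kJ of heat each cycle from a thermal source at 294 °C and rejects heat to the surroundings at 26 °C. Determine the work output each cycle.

W ≈ 95.93 kJ

T_H = 294 °C → 294 + 273.15 = 567.15 K.
T_C = 26 °C → 26 + 273.15 = 299.15 K.
The Carnot efficiency is η = 1 − T_C/T_H = 1 − 299.15/567.15 = 0.4725.
W = η·Q_H = 0.4725 × 203 = 95.93 kJ.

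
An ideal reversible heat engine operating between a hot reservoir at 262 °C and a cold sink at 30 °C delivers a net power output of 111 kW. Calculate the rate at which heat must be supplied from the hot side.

T_H = 262 °C → 262 + 273.15 = 535.15 K.
T_C = 30 °C → 30 + 273.15 = 303.15 K.
For a reversible engine, η = 1 − T_C/T_H = 1 − 303.15/535.15 = 0.4335.
Q_H = W/η = 111/0.4335 = 256 kW.

Q̇_H ≈ 256 kW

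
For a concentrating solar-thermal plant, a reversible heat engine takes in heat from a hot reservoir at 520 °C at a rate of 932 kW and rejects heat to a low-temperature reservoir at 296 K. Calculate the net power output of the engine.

Ẇ ≈ 584 kW

T_H = 520 °C → 520 + 273.15 = 793.15 K.
The Carnot efficiency is η = 1 − T_C/T_H = 1 − 296.00/793.15 = 0.6268.
W = η·Q_H = 0.6268 × 932 = 584 kW.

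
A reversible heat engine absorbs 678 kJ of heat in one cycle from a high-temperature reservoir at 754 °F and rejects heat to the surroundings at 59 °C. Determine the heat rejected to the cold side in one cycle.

T_H = 754 °F → (754 − 32) × 5/9 = 401.11 °C = 674.26 K.
T_C = 59 °C → 59 + 273.15 = 332.15 K.
The Carnot efficiency is η = 1 − T_C/T_H = 1 − 332.15/674.26 = 0.5074.
For a reversible cycle Q_C/Q_H = T_C/T_H, so Q_C = 678 × 332.15/674.26 = 334 kJ.

Q_C ≈ 334 kJ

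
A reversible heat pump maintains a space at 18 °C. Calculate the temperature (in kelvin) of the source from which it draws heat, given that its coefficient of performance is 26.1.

T_C ≈ 280.0 K

T_H = 18 °C → 18 + 273.15 = 291.15 K.
COP_HP = T_H/(T_H − T_C) ⇒ T_C = T_H·(COP_HP − 1)/COP_HP = 291.15 × (26.1 − 1)/26.1 = 280.0 K.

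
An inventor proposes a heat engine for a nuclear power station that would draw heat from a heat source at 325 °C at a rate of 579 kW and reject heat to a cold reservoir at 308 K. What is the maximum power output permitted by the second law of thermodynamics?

T_H = 325 °C → 325 + 273.15 = 598.15 K.
By the Carnot theorem, η_max = 1 − T_C/T_H = 1 − 308.00/598.15 = 0.4851.
W_max = η_max · Q_H = 0.4851 × 579 = 280.9 kW.

Ẇ_max ≈ 280.9 kW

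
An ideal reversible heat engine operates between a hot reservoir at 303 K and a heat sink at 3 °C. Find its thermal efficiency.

η ≈ 0.0886

T_C = 3 °C → 3 + 273.15 = 276.15 K.
The Carnot efficiency is η = 1 − T_C/T_H = 1 − 276.15/303.00 = 0.0886.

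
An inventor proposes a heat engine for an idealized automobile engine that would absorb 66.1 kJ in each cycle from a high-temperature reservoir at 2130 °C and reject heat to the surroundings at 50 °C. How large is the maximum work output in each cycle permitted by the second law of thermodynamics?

W_max ≈ 57.2 kJ

T_H = 2130 °C → 2130 + 273.15 = 2403.15 K.
T_C = 50 °C → 50 + 273.15 = 323.15 K.
The upper bound on efficiency is η_max = 1 − T_C/T_H = 1 − 323.15/2403.15 = 0.8655.
W_max = η_max · Q_H = 0.8655 × 66.1 = 57.2 kJ.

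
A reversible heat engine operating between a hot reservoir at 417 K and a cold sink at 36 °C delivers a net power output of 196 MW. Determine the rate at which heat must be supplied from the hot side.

Q̇_H ≈ 757.8 MW

T_C = 36 °C → 36 + 273.15 = 309.15 K.
η_rev = 1 − T_C/T_H = 1 − 309.15/417.00 = 0.2586.
Q_H = W/η = 196/0.2586 = 757.8 MW.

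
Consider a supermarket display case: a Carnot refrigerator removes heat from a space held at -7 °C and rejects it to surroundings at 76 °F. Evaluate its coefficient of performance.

T_H = 76 °F → (76 − 32) × 5/9 = 24.44 °C = 297.59 K.
T_C = -7 °C → -7 + 273.15 = 266.15 K.
The reversible coefficient of performance is COP_R = T_C/(T_H − T_C) = 266.15/(297.59 − 266.15) = 8.46.

COP_R ≈ 8.46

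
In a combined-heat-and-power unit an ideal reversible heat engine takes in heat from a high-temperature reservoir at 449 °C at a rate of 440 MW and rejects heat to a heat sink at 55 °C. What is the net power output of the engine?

T_H = 449 °C → 449 + 273.15 = 722.15 K.
T_C = 55 °C → 55 + 273.15 = 328.15 K.
The Carnot efficiency is η = 1 − T_C/T_H = 1 − 328.15/722.15 = 0.5456.
W = η·Q_H = 0.5456 × 440 = 240 MW.

Ẇ ≈ 240 MW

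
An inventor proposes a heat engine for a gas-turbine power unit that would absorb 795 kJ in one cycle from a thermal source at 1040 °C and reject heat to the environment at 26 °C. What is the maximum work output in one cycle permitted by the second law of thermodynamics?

W_max ≈ 613.9 kJ

T_H = 1040 °C → 1040 + 273.15 = 1313.15 K.
T_C = 26 °C → 26 + 273.15 = 299.15 K.
By the Carnot theorem, η_max = 1 − T_C/T_H = 1 − 299.15/1313.15 = 0.7722.
W_max = η_max · Q_H = 0.7722 × 795 = 613.9 kJ.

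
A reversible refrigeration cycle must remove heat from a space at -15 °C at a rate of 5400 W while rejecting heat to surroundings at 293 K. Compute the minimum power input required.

T_C = -15 °C → -15 + 273.15 = 258.15 K.
The reversible coefficient of performance is COP_R = T_C/(T_H − T_C) = 258.15/34.85 = 7.4075.
W = Q_C/COP_R = 5400/7.4075 = 729.0 W.

Ẇ_in ≈ 729.0 W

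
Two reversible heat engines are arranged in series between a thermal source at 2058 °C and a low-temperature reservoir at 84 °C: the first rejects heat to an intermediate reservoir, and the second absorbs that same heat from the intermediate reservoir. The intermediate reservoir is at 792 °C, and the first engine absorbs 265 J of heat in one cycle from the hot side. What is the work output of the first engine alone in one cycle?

W₁ ≈ 144 J

T_H = 2058 °C → 2058 + 273.15 = 2331.15 K.
T_C = 84 °C → 84 + 273.15 = 357.15 K.
T_m = 792 °C → 792 + 273.15 = 1065.15 K.
First-stage efficiency η₁ = 1 − T_m/T_H = 1 − 1065.15/2331.15 = 0.5431.
W₁ = η₁·Q_H = 0.5431 × 265 = 144 J.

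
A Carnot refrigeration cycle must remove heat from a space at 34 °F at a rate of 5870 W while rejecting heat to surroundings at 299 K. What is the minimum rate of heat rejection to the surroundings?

Q̇_H ≈ 6399 W

T_C = 34 °F → (34 − 32) × 5/9 = 1.11 °C = 274.26 K.
For a reversible cycle Q_H/Q_C = T_H/T_C, so Q_H = Q_C·T_H/T_C = 5870 × 299.00/274.26 = 6399 W.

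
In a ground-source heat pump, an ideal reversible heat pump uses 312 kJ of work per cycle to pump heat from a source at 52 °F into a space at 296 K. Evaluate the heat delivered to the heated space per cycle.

Q_H ≈ 7870 kJ

T_C = 52 °F → (52 − 32) × 5/9 = 11.11 °C = 284.26 K.
Reversible heating COP: COP_HP = T_H/(T_H − T_C) = 296.00/11.74 = 25.2153.
Q_H = COP_HP · W = 25.2153 × 312 = 7870 kJ.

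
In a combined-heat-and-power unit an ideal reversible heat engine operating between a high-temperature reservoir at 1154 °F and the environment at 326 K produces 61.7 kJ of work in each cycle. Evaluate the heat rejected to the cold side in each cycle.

Q_C ≈ 35.3 kJ

T_H = 1154 °F → (1154 − 32) × 5/9 = 623.33 °C = 896.48 K.
The Carnot efficiency is η = 1 − T_C/T_H = 1 − 326.00/896.48 = 0.6364.
Since Q_C/Q_H = T_C/T_H and Q_H = W/η, Q_C = W·T_C/(T_H − T_C) = 61.7 × 326.00/570.48 = 35.3 kJ.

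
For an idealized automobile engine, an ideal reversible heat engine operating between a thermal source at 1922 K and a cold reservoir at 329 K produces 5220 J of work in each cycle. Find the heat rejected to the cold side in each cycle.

Q_C ≈ 1078 J

The Carnot efficiency is η = 1 − T_C/T_H = 1 − 329.00/1922.00 = 0.8288.
Since Q_C/Q_H = T_C/T_H and Q_H = W/η, Q_C = W·T_C/(T_H − T_C) = 5220 × 329.00/1593.00 = 1078 J.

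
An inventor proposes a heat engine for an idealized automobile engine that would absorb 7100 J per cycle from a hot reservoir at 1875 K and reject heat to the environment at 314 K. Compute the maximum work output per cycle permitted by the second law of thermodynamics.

W_max ≈ 5910 J

The second-law ceiling is the Carnot efficiency, η_max = 1 − T_C/T_H = 1 − 314.00/1875.00 = 0.8325.
W_max = η_max · Q_H = 0.8325 × 7100 = 5910 J.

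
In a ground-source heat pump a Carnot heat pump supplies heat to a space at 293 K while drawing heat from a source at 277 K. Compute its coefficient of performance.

Reversible heating COP: COP_HP = T_H/(T_H − T_C) = 293.00/(293.00 − 277.00) = 18.3.

COP_HP ≈ 18.3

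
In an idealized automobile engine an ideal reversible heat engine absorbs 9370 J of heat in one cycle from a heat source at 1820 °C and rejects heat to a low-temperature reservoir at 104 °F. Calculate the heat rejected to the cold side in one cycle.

T_H = 1820 °C → 1820 + 273.15 = 2093.15 K.
T_C = 104 °F → (104 − 32) × 5/9 = 40.00 °C = 313.15 K.
The Carnot efficiency is η = 1 − T_C/T_H = 1 − 313.15/2093.15 = 0.8504.
For a reversible cycle Q_C/Q_H = T_C/T_H, so Q_C = 9370 × 313.15/2093.15 = 1400 J.

Q_C ≈ 1400 J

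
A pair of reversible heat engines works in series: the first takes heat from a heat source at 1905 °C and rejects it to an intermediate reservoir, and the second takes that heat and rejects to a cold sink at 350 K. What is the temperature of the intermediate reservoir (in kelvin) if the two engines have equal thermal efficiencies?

T_H = 1905 °C → 1905 + 273.15 = 2178.15 K.
Equal efficiencies require 1 − T_m/T_H = 1 − T_C/T_m, i.e. T_m/T_H = T_C/T_m, so T_m = √(T_H·T_C) = √(2178.15 × 350.00) = 873.1 K.

T_m ≈ 873.1 K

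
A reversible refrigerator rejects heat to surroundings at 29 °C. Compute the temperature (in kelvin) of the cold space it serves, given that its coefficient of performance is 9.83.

T_C ≈ 274 K

T_H = 29 °C → 29 + 273.15 = 302.15 K.
COP_R = T_C/(T_H − T_C) ⇒ T_C = T_H·COP_R/(1 + COP_R) = 302.15 × 9.83/(1 + 9.83) = 274 K.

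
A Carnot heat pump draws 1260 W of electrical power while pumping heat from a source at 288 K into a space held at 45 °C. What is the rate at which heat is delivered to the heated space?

T_H = 45 °C → 45 + 273.15 = 318.15 K.
For a reversible heat pump, COP_HP = T_H/(T_H − T_C) = 318.15/30.15 = 10.5522.
Q_H = COP_HP · W = 10.5522 × 1260 = 13300 W.

Q̇_H ≈ 13300 W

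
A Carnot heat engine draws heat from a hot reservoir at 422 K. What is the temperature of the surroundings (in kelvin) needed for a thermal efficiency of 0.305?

T_C ≈ 293.3 K

From η = 1 − T_C/T_H, T_C = T_H·(1 − η) = 422.00 × (1 − 0.305) = 293.3 K.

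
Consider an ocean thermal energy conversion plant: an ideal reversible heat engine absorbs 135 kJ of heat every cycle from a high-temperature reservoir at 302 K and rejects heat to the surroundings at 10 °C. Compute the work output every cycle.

W ≈ 8.426 kJ

T_C = 10 °C → 10 + 273.15 = 283.15 K.
The Carnot efficiency is η = 1 − T_C/T_H = 1 − 283.15/302.00 = 0.0624.
W = η·Q_H = 0.0624 × 135 = 8.426 kJ.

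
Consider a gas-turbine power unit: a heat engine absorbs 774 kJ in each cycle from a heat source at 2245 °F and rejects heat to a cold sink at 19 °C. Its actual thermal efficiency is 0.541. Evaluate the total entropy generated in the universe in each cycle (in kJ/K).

T_H = 2245 °F → (2245 − 32) × 5/9 = 1229.44 °C = 1502.59 K.
T_C = 19 °C → 19 + 273.15 = 292.15 K.
W = η·Q_H = 0.541 × 774 = 418.7 kJ, so Q_C = Q_H − W = 355.3 kJ.
Entropy balance on the reservoirs: −Q_H/T_H = -0.5151 kJ/K, +Q_C/T_C = 1.216 kJ/K.
ΔS_univ = −Q_H/T_H + Q_C/T_C = 0.701 kJ/K (> 0, since η = 0.541 < η_Carnot = 0.806).

ΔS_univ ≈ 0.701 kJ/K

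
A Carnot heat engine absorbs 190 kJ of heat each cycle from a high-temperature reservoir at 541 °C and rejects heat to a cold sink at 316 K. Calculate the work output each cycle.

W ≈ 116 kJ

T_H = 541 °C → 541 + 273.15 = 814.15 K.
The Carnot efficiency is η = 1 − T_C/T_H = 1 − 316.00/814.15 = 0.6119.
W = η·Q_H = 0.6119 × 190 = 116 kJ.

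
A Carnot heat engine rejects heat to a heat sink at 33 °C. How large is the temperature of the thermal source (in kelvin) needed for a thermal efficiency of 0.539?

T_C = 33 °C → 33 + 273.15 = 306.15 K.
From η = 1 − T_C/T_H, solving for T_H gives T_H = T_C/(1 − η) = 306.15/(1 − 0.539) = 664 K.

T_H ≈ 664 K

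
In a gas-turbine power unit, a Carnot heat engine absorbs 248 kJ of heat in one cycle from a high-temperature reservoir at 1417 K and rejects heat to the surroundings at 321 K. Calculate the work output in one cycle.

For a reversible engine, η = 1 − T_C/T_H = 1 − 321.00/1417.00 = 0.7735.
W = η·Q_H = 0.7735 × 248 = 192 kJ.

W ≈ 192 kJ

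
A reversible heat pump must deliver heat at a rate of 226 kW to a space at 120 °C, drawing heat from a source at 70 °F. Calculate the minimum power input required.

Ẇ_in ≈ 56.8 kW

T_H = 120 °C → 120 + 273.15 = 393.15 K.
T_C = 70 °F → (70 − 32) × 5/9 = 21.11 °C = 294.26 K.
COP_HP = T_H/(T_H − T_C) = 393.15/98.89 = 3.9757.
W = Q_H/COP_HP = 226/3.9757 = 56.8 kW.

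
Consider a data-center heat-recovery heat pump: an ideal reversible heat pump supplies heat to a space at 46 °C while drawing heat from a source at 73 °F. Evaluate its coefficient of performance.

COP_HP ≈ 13.7

T_H = 46 °C → 46 + 273.15 = 319.15 K.
T_C = 73 °F → (73 − 32) × 5/9 = 22.78 °C = 295.93 K.
Reversible heating COP: COP_HP = T_H/(T_H − T_C) = 319.15/(319.15 − 295.93) = 13.7.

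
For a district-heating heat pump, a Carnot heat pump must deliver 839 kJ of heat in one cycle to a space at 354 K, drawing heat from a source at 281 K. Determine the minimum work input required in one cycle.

COP_HP = T_H/(T_H − T_C) = 354.00/73.00 = 4.8493.
W = Q_H/COP_HP = 839/4.8493 = 173 kJ.

W_in ≈ 173 kJ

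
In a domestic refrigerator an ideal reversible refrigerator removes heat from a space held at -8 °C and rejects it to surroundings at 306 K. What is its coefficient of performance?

COP_R ≈ 6.49

T_C = -8 °C → -8 + 273.15 = 265.15 K.
Carnot COP: COP_R = T_C/(T_H − T_C) = 265.15/(306.00 − 265.15) = 6.49.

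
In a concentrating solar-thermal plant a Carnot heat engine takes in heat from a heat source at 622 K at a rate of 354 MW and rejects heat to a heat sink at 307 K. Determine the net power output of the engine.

η_rev = 1 − T_C/T_H = 1 − 307.00/622.00 = 0.5064.
W = η·Q_H = 0.5064 × 354 = 179 MW.

Ẇ ≈ 179 MW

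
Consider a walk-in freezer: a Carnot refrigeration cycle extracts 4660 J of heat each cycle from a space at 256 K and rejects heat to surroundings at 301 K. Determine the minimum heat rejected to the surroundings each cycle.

For a reversible cycle Q_H/Q_C = T_H/T_C, so Q_H = Q_C·T_H/T_C = 4660 × 301.00/256.00 = 5479 J.

Q_H ≈ 5479 J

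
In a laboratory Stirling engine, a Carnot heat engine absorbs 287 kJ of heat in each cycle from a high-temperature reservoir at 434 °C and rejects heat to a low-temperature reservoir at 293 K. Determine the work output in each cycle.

W ≈ 168.1 kJ

T_H = 434 °C → 434 + 273.15 = 707.15 K.
For a reversible engine, η = 1 − T_C/T_H = 1 − 293.00/707.15 = 0.5857.
W = η·Q_H = 0.5857 × 287 = 168.1 kJ.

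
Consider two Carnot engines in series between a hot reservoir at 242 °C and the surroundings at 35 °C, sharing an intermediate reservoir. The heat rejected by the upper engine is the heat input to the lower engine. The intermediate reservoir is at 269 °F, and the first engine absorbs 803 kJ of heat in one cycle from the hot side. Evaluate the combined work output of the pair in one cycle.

W_total ≈ 322.7 kJ

T_H = 242 °C → 242 + 273.15 = 515.15 K.
T_C = 35 °C → 35 + 273.15 = 308.15 K.
Two reversible stages in series are equivalent to a single Carnot engine between T_H and T_C, so η_total = 1 − T_C/T_H = 1 − 308.15/515.15 = 0.4018.
W_total = η_total · Q_H = 0.4018 × 803 = 322.7 kJ.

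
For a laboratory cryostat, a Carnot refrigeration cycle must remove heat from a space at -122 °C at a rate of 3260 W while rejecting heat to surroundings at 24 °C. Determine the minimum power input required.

T_H = 24 °C → 24 + 273.15 = 297.15 K.
T_C = -122 °C → -122 + 273.15 = 151.15 K.
The reversible coefficient of performance is COP_R = T_C/(T_H − T_C) = 151.15/146.00 = 1.0353.
W = Q_C/COP_R = 3260/1.0353 = 3150 W.

Ẇ_in ≈ 3150 W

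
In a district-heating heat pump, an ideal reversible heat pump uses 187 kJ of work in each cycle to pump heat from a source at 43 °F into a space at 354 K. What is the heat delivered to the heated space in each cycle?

T_C = 43 °F → (43 − 32) × 5/9 = 6.11 °C = 279.26 K.
COP_HP = T_H/(T_H − T_C) = 354.00/74.74 = 4.7365.
Q_H = COP_HP · W = 4.7365 × 187 = 885.7 kJ.

Q_H ≈ 885.7 kJ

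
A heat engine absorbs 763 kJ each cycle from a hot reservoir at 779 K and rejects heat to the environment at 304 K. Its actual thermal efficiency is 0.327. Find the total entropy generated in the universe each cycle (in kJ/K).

ΔS_univ ≈ 0.710 kJ/K

W = η·Q_H = 0.327 × 763 = 249.5 kJ, so Q_C = Q_H − W = 513.5 kJ.
The hot reservoir loses entropy Q_H/T_H = 763/779.00 = 0.9795 kJ/K; the cold reservoir gains Q_C/T_C = 513.5/304.00 = 1.689 kJ/K.
ΔS_univ = −Q_H/T_H + Q_C/T_C = 0.710 kJ/K (> 0, since η = 0.327 < η_Carnot = 0.610).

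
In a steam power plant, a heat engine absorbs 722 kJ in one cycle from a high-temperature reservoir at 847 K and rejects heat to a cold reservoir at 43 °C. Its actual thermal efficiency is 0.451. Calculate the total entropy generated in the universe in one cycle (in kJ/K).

T_C = 43 °C → 43 + 273.15 = 316.15 K.
W = η·Q_H = 0.451 × 722 = 325.6 kJ, so Q_C = Q_H − W = 396.4 kJ.
Reservoir entropy changes: ΔS_H = −Q_H/T_H = −722/847.00 = -0.8524 kJ/K and ΔS_C = +Q_C/T_C = 396.4/316.15 = 1.254 kJ/K.
ΔS_univ = −Q_H/T_H + Q_C/T_C = 0.4013 kJ/K (> 0, since η = 0.451 < η_Carnot = 0.627).

ΔS_univ ≈ 0.4013 kJ/K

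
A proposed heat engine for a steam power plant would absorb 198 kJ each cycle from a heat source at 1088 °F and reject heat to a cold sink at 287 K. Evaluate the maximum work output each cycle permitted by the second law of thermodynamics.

W_max ≈ 131.9 kJ

T_H = 1088 °F → (1088 − 32) × 5/9 = 586.67 °C = 859.82 K.
The upper bound on efficiency is η_max = 1 − T_C/T_H = 1 − 287.00/859.82 = 0.6662.
W_max = η_max · Q_H = 0.6662 × 198 = 131.9 kJ.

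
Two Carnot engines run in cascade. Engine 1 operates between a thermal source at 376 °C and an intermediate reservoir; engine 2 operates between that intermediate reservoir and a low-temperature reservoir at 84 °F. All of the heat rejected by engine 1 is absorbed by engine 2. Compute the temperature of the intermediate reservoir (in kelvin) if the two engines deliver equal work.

T_m ≈ 475.6 K

T_H = 376 °C → 376 + 273.15 = 649.15 K.
T_C = 84 °F → (84 − 32) × 5/9 = 28.89 °C = 302.04 K.
For reversible stages Q_m = Q_H·(T_m/T_H). Setting W₁ = Q_H(1 − T_m/T_H) equal to W₂ = Q_m(1 − T_C/T_m) = Q_H·(T_m − T_C)/T_H gives T_H − T_m = T_m − T_C, so T_m = (T_H + T_C)/2 = (649.15 + 302.04)/2 = 475.6 K.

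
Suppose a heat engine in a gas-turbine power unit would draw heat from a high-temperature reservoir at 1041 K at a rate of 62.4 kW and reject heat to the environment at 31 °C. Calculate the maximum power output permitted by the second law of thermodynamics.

T_C = 31 °C → 31 + 273.15 = 304.15 K.
No engine can exceed the Carnot limit: η_max = 1 − T_C/T_H = 1 − 304.15/1041.00 = 0.7078.
W_max = η_max · Q_H = 0.7078 × 62.4 = 44.17 kW.

Ẇ_max ≈ 44.17 kW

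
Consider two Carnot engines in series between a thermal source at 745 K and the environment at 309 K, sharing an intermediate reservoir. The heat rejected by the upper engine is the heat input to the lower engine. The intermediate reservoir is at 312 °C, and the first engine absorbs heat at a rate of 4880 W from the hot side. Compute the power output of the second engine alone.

Ẇ₂ ≈ 1810 W

T_m = 312 °C → 312 + 273.15 = 585.15 K.
Heat entering the second stage: Q_m = Q_H·(T_m/T_H) = 4880 × 585.15/745.00 = 3830 W.
Second-stage efficiency η₂ = 1 − T_C/T_m = 1 − 309.00/585.15 = 0.4719, so W₂ = η₂·Q_m = 1810 W.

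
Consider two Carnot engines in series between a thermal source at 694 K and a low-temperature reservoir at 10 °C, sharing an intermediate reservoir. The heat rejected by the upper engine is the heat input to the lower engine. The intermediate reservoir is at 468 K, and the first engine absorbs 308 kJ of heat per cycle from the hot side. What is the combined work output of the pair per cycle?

T_C = 10 °C → 10 + 273.15 = 283.15 K.
Two reversible stages in series are equivalent to a single Carnot engine between T_H and T_C, so η_total = 1 − T_C/T_H = 1 − 283.15/694.00 = 0.5920.
W_total = η_total · Q_H = 0.5920 × 308 = 182.3 kJ.

W_total ≈ 182.3 kJ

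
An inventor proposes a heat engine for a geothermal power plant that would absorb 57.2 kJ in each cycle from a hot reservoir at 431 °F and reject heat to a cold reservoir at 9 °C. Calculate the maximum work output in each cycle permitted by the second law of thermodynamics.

T_H = 431 °F → (431 − 32) × 5/9 = 221.67 °C = 494.82 K.
T_C = 9 °C → 9 + 273.15 = 282.15 K.
The second-law ceiling is the Carnot efficiency, η_max = 1 − T_C/T_H = 1 − 282.15/494.82 = 0.4298.
W_max = η_max · Q_H = 0.4298 × 57.2 = 24.6 kJ.

W_max ≈ 24.6 kJ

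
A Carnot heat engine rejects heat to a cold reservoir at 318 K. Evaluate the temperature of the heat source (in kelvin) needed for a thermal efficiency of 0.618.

From η = 1 − T_C/T_H, solving for T_H gives T_H = T_C/(1 − η) = 318.00/(1 − 0.618) = 832 K.

T_H ≈ 832 K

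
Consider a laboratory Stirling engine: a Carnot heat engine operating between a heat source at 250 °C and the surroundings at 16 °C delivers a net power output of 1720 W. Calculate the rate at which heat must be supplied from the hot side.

T_H = 250 °C → 250 + 273.15 = 523.15 K.
T_C = 16 °C → 16 + 273.15 = 289.15 K.
For a reversible engine, η = 1 − T_C/T_H = 1 − 289.15/523.15 = 0.4473.
Q_H = W/η = 1720/0.4473 = 3850 W.

Q̇_H ≈ 3850 W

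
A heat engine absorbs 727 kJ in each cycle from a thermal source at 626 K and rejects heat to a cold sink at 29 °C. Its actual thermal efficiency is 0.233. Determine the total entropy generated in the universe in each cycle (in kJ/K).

T_C = 29 °C → 29 + 273.15 = 302.15 K.
W = η·Q_H = 0.233 × 727 = 169.4 kJ, so Q_C = Q_H − W = 557.6 kJ.
Entropy balance on the reservoirs: −Q_H/T_H = -1.161 kJ/K, +Q_C/T_C = 1.845 kJ/K.
ΔS_univ = −Q_H/T_H + Q_C/T_C = 0.6841 kJ/K (> 0, since η = 0.233 < η_Carnot = 0.517).

ΔS_univ ≈ 0.6841 kJ/K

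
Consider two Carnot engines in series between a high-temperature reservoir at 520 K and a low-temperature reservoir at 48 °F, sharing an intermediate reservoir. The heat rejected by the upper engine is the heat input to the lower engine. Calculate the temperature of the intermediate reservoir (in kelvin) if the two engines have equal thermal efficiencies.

T_m ≈ 383.0 K

T_C = 48 °F → (48 − 32) × 5/9 = 8.89 °C = 282.04 K.
Equal efficiencies require 1 − T_m/T_H = 1 − T_C/T_m, i.e. T_m/T_H = T_C/T_m, so T_m = √(T_H·T_C) = √(520.00 × 282.04) = 383.0 K.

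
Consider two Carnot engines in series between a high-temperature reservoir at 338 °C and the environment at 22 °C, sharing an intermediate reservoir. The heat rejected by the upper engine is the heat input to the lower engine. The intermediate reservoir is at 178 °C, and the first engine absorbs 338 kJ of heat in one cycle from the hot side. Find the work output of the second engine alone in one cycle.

T_H = 338 °C → 338 + 273.15 = 611.15 K.
T_C = 22 °C → 22 + 273.15 = 295.15 K.
T_m = 178 °C → 178 + 273.15 = 451.15 K.
Heat entering the second stage: Q_m = Q_H·(T_m/T_H) = 338 × 451.15/611.15 = 250 kJ.
Second-stage efficiency η₂ = 1 − T_C/T_m = 1 − 295.15/451.15 = 0.3458, so W₂ = η₂·Q_m = 86.3 kJ.

W₂ ≈ 86.3 kJ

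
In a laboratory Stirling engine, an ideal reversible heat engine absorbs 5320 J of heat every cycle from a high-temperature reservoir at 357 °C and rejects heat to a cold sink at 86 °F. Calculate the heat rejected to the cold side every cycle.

Q_C ≈ 2559 J

T_H = 357 °C → 357 + 273.15 = 630.15 K.
T_C = 86 °F → (86 − 32) × 5/9 = 30.00 °C = 303.15 K.
Since the cycle is reversible, η = 1 − T_C/T_H = 1 − 303.15/630.15 = 0.5189.
For a reversible cycle Q_C/Q_H = T_C/T_H, so Q_C = 5320 × 303.15/630.15 = 2559 J.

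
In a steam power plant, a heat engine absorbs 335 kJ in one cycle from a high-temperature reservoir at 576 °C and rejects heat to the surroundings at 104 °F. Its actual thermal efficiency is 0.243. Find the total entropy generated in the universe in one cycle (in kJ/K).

T_H = 576 °C → 576 + 273.15 = 849.15 K.
T_C = 104 °F → (104 − 32) × 5/9 = 40.00 °C = 313.15 K.
W = η·Q_H = 0.243 × 335 = 81.41 kJ, so Q_C = Q_H − W = 253.6 kJ.
The hot reservoir loses entropy Q_H/T_H = 335/849.15 = 0.3945 kJ/K; the cold reservoir gains Q_C/T_C = 253.6/313.15 = 0.8098 kJ/K.
ΔS_univ = −Q_H/T_H + Q_C/T_C = 0.415 kJ/K (> 0, since η = 0.243 < η_Carnot = 0.631).

ΔS_univ ≈ 0.415 kJ/K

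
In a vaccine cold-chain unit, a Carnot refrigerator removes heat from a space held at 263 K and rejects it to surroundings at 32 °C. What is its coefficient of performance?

COP_R ≈ 6.24

T_H = 32 °C → 32 + 273.15 = 305.15 K.
COP_R = T_C/(T_H − T_C) = 263.00/(305.15 − 263.00) = 6.24.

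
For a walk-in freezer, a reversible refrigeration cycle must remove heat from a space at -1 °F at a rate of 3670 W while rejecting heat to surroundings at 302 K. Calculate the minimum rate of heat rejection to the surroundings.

T_C = -1 °F → (-1 − 32) × 5/9 = -18.33 °C = 254.82 K.
For a reversible cycle Q_H/Q_C = T_H/T_C, so Q_H = Q_C·T_H/T_C = 3670 × 302.00/254.82 = 4350 W.

Q̇_H ≈ 4350 W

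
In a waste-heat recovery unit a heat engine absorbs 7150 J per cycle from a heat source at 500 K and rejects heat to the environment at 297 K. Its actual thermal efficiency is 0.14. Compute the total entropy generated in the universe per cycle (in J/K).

W = η·Q_H = 0.14 × 7150 = 1001 J, so Q_C = Q_H − W = 6149 J.
Entropy balance on the reservoirs: −Q_H/T_H = -14.30 J/K, +Q_C/T_C = 20.70 J/K.
ΔS_univ = −Q_H/T_H + Q_C/T_C = 6.40 J/K (> 0, since η = 0.14 < η_Carnot = 0.406).

ΔS_univ ≈ 6.40 J/K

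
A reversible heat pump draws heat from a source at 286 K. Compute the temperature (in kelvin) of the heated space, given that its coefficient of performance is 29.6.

COP_HP = T_H/(T_H − T_C) ⇒ T_H = T_C·COP_HP/(COP_HP − 1) = 286.00 × 29.6/(29.6 − 1) = 296 K.

T_H ≈ 296 K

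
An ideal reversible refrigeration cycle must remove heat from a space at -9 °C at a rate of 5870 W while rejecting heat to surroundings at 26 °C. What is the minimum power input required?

T_H = 26 °C → 26 + 273.15 = 299.15 K.
T_C = -9 °C → -9 + 273.15 = 264.15 K.
For a reversible refrigerator, COP_R = T_C/(T_H − T_C) = 264.15/35.00 = 7.5471.
W = Q_C/COP_R = 5870/7.5471 = 778 W.

Ẇ_in ≈ 778 W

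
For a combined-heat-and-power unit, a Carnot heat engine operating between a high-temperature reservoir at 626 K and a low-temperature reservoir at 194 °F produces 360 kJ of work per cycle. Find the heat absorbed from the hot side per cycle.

T_C = 194 °F → (194 − 32) × 5/9 = 90.00 °C = 363.15 K.
Since the cycle is reversible, η = 1 − T_C/T_H = 1 − 363.15/626.00 = 0.4199.
Q_H = W/η = 360/0.4199 = 857 kJ.

Q_H ≈ 857 kJ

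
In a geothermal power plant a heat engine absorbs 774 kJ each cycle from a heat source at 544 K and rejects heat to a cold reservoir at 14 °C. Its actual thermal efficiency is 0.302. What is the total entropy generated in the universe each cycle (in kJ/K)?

ΔS_univ ≈ 0.4586 kJ/K

T_C = 14 °C → 14 + 273.15 = 287.15 K.
W = η·Q_H = 0.302 × 774 = 233.7 kJ, so Q_C = Q_H − W = 540.3 kJ.
Entropy balance on the reservoirs: −Q_H/T_H = -1.423 kJ/K, +Q_C/T_C = 1.881 kJ/K.
ΔS_univ = −Q_H/T_H + Q_C/T_C = 0.4586 kJ/K (> 0, since η = 0.302 < η_Carnot = 0.472).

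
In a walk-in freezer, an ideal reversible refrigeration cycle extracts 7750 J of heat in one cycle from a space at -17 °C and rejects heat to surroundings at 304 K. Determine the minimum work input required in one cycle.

W_in ≈ 1448 J

T_C = -17 °C → -17 + 273.15 = 256.15 K.
Carnot COP: COP_R = T_C/(T_H − T_C) = 256.15/47.85 = 5.3532.
W = Q_C/COP_R = 7750/5.3532 = 1448 J.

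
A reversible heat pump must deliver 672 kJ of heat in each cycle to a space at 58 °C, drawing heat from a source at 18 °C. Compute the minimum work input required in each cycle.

T_H = 58 °C → 58 + 273.15 = 331.15 K.
T_C = 18 °C → 18 + 273.15 = 291.15 K.
COP_HP = T_H/(T_H − T_C) = 331.15/40.00 = 8.2787.
W = Q_H/COP_HP = 672/8.2787 = 81.2 kJ.

W_in ≈ 81.2 kJ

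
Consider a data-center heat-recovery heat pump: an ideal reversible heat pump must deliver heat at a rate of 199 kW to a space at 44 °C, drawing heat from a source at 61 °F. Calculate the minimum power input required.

Ẇ_in ≈ 17.5 kW

T_H = 44 °C → 44 + 273.15 = 317.15 K.
T_C = 61 °F → (61 − 32) × 5/9 = 16.11 °C = 289.26 K.
The Carnot heat-pump COP is COP_HP = T_H/(T_H − T_C) = 317.15/27.89 = 11.3719.
W = Q_H/COP_HP = 199/11.3719 = 17.5 kW.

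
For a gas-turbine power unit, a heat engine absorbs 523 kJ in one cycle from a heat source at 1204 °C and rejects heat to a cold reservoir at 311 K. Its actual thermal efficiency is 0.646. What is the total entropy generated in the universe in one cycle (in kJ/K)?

ΔS_univ ≈ 0.241 kJ/K

T_H = 1204 °C → 1204 + 273.15 = 1477.15 K.
W = η·Q_H = 0.646 × 523 = 337.9 kJ, so Q_C = Q_H − W = 185.1 kJ.
The hot reservoir loses entropy Q_H/T_H = 523/1477.15 = 0.3541 kJ/K; the cold reservoir gains Q_C/T_C = 185.1/311.00 = 0.5953 kJ/K.
ΔS_univ = −Q_H/T_H + Q_C/T_C = 0.241 kJ/K (> 0, since η = 0.646 < η_Carnot = 0.789).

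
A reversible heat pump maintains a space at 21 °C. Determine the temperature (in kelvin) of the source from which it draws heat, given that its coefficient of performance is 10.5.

T_C ≈ 266 K

T_H = 21 °C → 21 + 273.15 = 294.15 K.
COP_HP = T_H/(T_H − T_C) ⇒ T_C = T_H·(COP_HP − 1)/COP_HP = 294.15 × (10.5 − 1)/10.5 = 266 K.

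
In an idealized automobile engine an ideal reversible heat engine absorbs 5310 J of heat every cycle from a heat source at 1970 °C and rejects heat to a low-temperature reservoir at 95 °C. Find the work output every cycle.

T_H = 1970 °C → 1970 + 273.15 = 2243.15 K.
T_C = 95 °C → 95 + 273.15 = 368.15 K.
For a reversible engine, η = 1 − T_C/T_H = 1 − 368.15/2243.15 = 0.8359.
W = η·Q_H = 0.8359 × 5310 = 4440 J.

W ≈ 4440 J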